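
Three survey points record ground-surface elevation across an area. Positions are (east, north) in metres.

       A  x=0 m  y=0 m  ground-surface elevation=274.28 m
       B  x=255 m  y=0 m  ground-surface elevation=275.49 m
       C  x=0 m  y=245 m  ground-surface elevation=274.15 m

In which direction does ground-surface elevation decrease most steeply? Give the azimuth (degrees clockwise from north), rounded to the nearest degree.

∂z/∂x = (275.49 − 274.28) / (255 − 0) = +0.004745
∂z/∂y = (274.15 − 274.28) / (245 − 0) = -0.0005306
Steepest decrease is along −∇f: components (-0.004745 E, +0.0005306 N).
Azimuth = atan2(-0.004745, +0.0005306) = 276.4° ≈ 276°.

276°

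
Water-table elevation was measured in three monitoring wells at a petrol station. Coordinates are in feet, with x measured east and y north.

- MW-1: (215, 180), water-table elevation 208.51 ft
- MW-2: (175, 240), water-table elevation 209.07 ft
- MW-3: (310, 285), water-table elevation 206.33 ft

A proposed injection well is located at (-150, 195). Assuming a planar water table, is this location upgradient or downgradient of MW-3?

Differences from MW-1: to MW-2 (Δx, Δy, Δh) = (-40, 60, +0.56); to MW-3 = (95, 105, -2.18).
Solve a·Δx + b·Δy = Δh: det = (-40)·105 − 95·60 = -9900.
∂h/∂x = [(+0.56)·105 − (-2.18)·60] / -9900 = -0.01915
∂h/∂y = [(-40)·(-2.18) − 95·(+0.56)] / -9900 = -0.003434
Head at (-150, 195) = 208.51 + (-0.01915)·(-365) + (-0.003434)·(15) = 215.45 ft.
That is higher than the 206.33 ft at MW-3, so the point is upgradient.

upgradient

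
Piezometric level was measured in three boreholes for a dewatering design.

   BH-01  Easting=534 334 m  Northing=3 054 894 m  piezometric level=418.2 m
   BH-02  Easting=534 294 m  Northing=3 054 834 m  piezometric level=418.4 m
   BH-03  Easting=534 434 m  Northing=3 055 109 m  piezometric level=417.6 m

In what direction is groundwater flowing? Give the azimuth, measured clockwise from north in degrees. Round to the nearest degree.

060°

Taking BH-01 as reference: BH-02−BH-01 = (-40, -60, +0.2); BH-03−BH-01 = (100, 215, -0.6).
Solve a·Δx + b·Δy = Δh: det = (-40)·215 − 100·(-60) = -2600.
∂h/∂x = [(+0.2)·215 − (-0.6)·(-60)] / -2600 = -0.002692
∂h/∂y = [(-40)·(-0.6) − 100·(+0.2)] / -2600 = -0.001538
Flow direction (−∇h) has components (+0.002692 E, +0.001538 N).
Azimuth = atan2(E, N) = atan2(+0.002692, +0.001538) = 60.3° ≈ 060°.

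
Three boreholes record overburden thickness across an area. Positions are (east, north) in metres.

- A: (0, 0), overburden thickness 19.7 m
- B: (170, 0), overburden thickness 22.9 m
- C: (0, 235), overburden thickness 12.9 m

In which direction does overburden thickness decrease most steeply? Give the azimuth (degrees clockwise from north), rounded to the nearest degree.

∂d/∂x = (22.9 − 19.7) / (170 − 0) = +0.01882
∂d/∂y = (12.9 − 19.7) / (235 − 0) = -0.02894
Steepest decrease is along −∇f: components (-0.01882 E, +0.02894 N).
Azimuth = atan2(-0.01882, +0.02894) = 327.0° ≈ 327°.

327°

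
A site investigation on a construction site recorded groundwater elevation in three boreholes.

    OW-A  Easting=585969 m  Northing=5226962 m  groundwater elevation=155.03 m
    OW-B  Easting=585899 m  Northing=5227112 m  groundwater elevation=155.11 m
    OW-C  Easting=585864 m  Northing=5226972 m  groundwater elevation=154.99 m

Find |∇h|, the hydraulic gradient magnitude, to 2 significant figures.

With h = a·x + b·y + c and OW-A as origin, the differences give:
  (-70)·a + 150·b = +0.08
  (-105)·a + 10·b = -0.04
Eliminate b (×10 and ×150, subtract): 15050·a = 6.800 → a = ∂h/∂x = +0.0004518
Back-substitute: b = ∂h/∂y = +0.0007442.
|∇h| = √(0.0004518² + 0.0007442²) = 0.0008706

0.00087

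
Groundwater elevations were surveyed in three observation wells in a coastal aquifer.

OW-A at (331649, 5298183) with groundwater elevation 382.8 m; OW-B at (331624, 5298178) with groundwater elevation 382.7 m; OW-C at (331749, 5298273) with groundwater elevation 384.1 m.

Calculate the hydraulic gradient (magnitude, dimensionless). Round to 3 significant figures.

0.0129

With h = a·x + b·y + c and OW-A as origin, the differences give:
  (-25)·a + (-5)·b = -0.1
  100·a + 90·b = +1.3
Eliminate b (×90 and ×(-5), subtract): -1750·a = -2.50 → a = ∂h/∂x = +0.001429
Back-substitute: b = ∂h/∂y = +0.01286.
|∇h| = √(0.001429² + 0.01286²) = 0.01294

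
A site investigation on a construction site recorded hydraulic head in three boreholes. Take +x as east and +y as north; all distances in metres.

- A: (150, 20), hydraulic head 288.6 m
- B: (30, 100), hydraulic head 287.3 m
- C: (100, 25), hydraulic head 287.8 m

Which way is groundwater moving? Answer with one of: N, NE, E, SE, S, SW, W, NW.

Differences from A: to B (Δx, Δy, Δh) = (-120, 80, -1.3); to C = (-50, 5, -0.8).
Determinant of the coordinate differences = (-120)·5 − (-50)·80 = 3400.
∂h/∂x = [(-1.3)·5 − (-0.8)·80] / 3400 = +0.01691
∂h/∂y = [(-120)·(-0.8) − (-50)·(-1.3)] / 3400 = +0.009118
Flow = −∇h = (-0.01691 east, -0.009118 north), which points southwest.

SW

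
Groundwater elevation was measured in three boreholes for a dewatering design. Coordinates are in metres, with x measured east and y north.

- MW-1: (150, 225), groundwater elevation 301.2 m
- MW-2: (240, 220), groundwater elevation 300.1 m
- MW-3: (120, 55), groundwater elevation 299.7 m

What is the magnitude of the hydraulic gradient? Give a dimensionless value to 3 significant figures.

With h = a·x + b·y + c and MW-1 as origin, the differences give:
  90·a + (-5)·b = -1.1
  (-30)·a + (-170)·b = -1.5
Eliminate b (×(-170) and ×(-5), subtract): -15450·a = 179.50 → a = ∂h/∂x = -0.01162
Back-substitute: b = ∂h/∂y = +0.01087.
|∇h| = √(-0.01162² + 0.01087²) = 0.01591

0.0159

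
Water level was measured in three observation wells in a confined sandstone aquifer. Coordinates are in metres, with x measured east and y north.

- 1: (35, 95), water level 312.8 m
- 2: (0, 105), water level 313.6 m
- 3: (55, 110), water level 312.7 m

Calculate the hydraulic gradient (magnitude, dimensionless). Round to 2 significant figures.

0.025

Taking 1 as reference: 2−1 = (-35, 10, +0.8); 3−1 = (20, 15, -0.1).
Determinant of the coordinate differences = (-35)·15 − 20·10 = -725.
∂h/∂x = [(+0.8)·15 − (-0.1)·10] / -725 = -0.01793
∂h/∂y = [(-35)·(-0.1) − 20·(+0.8)] / -725 = +0.01724
|∇h| = √(-0.01793² + 0.01724²) = 0.02487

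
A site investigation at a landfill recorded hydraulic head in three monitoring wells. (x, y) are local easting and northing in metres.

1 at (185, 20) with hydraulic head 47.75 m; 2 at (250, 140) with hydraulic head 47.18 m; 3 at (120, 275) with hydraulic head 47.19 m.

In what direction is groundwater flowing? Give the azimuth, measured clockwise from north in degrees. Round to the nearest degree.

With h = a·x + b·y + c and 1 as origin, the differences give:
  65·a + 120·b = -0.57
  (-65)·a + 255·b = -0.56
Eliminate b (×255 and ×120, subtract): 24375·a = -78.150 → a = ∂h/∂x = -0.003206
Back-substitute: b = ∂h/∂y = -0.003013.
Flow direction (−∇h) has components (+0.003206 E, +0.003013 N).
Azimuth = atan2(E, N) = atan2(+0.003206, +0.003013) = 46.8° ≈ 047°.

047°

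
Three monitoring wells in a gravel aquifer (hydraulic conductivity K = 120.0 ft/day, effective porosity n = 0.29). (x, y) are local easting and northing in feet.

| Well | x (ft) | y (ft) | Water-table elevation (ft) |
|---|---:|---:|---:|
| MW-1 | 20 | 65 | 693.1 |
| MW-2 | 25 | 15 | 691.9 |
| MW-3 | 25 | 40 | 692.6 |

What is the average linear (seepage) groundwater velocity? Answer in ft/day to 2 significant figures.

20 ft/day

Three-point gradient (reference MW-1): Δ to MW-2 = (5, -50, -1.2), Δ to MW-3 = (5, -25, -0.5).
∂h/∂x = +0.04000, ∂h/∂y = +0.02800 (det = 125).
|∇h| = √(0.04000² + 0.02800²) = 0.04883
Seepage velocity v = K·i/n = 120.0 × 0.04883 / 0.29 = 20.21 ft/day.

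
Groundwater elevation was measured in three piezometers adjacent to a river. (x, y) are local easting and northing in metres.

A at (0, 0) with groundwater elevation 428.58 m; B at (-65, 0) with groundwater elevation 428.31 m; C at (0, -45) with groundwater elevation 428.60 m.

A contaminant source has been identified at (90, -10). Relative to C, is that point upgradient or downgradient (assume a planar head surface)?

∂h/∂x = (428.31 − 428.58) / (-65 − 0) = +0.004154
∂h/∂y = (428.60 − 428.58) / (-45 − 0) = -0.0004444
Head at (90, -10) = 428.58 + (+0.004154)·(90) + (-0.0004444)·(-10) = 428.96 m.
That is higher than the 428.60 m at C, so the point is upgradient.

upgradient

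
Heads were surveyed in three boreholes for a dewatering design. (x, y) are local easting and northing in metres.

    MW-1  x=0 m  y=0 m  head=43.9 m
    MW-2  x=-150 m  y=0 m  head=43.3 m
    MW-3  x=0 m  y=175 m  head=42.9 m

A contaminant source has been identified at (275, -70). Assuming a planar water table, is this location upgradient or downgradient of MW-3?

upgradient

∂h/∂x = (43.3 − 43.9) / (-150 − 0) = +0.004000
∂h/∂y = (42.9 − 43.9) / (175 − 0) = -0.005714
Head at (275, -70) = 43.9 + (+0.004000)·(275) + (-0.005714)·(-70) = 45.40 m.
That is higher than the 42.9 m at MW-3, so the point is upgradient.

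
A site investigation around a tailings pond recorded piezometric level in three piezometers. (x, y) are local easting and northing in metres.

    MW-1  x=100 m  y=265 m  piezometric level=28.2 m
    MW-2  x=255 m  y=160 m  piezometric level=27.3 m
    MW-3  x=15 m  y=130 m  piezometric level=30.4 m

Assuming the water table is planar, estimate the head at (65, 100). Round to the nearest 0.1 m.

30.1 m

Differences from MW-1: to MW-2 (Δx, Δy, Δh) = (155, -105, -0.9); to MW-3 = (-85, -135, +2.2).
Solve a·Δx + b·Δy = Δh: det = 155·(-135) − (-85)·(-105) = -29850.
∂h/∂x = [(-0.9)·(-135) − (+2.2)·(-105)] / -29850 = -0.01181
∂h/∂y = [155·(+2.2) − (-85)·(-0.9)] / -29850 = -0.008861
h(65, 100) = 28.2 + (-0.01181)·(-35) + (-0.008861)·(-165) = 28.2 +0.413 +1.462 = 30.075 m.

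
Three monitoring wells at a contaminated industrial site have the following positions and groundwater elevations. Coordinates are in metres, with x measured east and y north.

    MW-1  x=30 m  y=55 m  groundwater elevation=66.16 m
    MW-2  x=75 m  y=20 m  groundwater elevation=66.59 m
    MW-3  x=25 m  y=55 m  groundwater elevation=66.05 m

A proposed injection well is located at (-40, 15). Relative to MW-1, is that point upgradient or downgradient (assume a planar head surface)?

Taking MW-1 as reference: MW-2−MW-1 = (45, -35, +0.43); MW-3−MW-1 = (-5, 0, -0.11).
Determinant of the coordinate differences = 45·0 − (-5)·(-35) = -175.
∂h/∂x = [(+0.43)·0 − (-0.11)·(-35)] / -175 = +0.02200
∂h/∂y = [45·(-0.11) − (-5)·(+0.43)] / -175 = +0.01600
Head at (-40, 15) = 66.16 + (+0.02200)·(-70) + (+0.01600)·(-40) = 63.98 m.
That is lower than the 66.16 m at MW-1, so the point is downgradient.

downgradient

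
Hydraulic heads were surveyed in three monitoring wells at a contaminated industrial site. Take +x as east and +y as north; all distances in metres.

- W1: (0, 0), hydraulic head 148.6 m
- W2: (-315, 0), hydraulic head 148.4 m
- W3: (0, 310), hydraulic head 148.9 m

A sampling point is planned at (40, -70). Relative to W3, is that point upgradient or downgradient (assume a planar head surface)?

downgradient

∂h/∂x = (148.4 − 148.6) / (-315 − 0) = +0.0006349
∂h/∂y = (148.9 − 148.6) / (310 − 0) = +0.0009677
Head at (40, -70) = 148.6 + (+0.0006349)·(40) + (+0.0009677)·(-70) = 148.56 m.
That is lower than the 148.9 m at W3, so the point is downgradient.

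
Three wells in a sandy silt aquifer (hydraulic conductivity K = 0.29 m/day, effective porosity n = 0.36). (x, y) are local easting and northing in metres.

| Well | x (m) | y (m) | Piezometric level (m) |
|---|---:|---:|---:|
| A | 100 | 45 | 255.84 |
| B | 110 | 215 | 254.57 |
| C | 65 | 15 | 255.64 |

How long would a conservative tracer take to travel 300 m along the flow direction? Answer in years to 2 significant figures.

With h = a·x + b·y + c and A as origin, the differences give:
  10·a + 170·b = -1.27
  (-35)·a + (-30)·b = -0.20
Eliminate b (×(-30) and ×170, subtract): 5650·a = 72.100 → a = ∂h/∂x = +0.01276
Back-substitute: b = ∂h/∂y = -0.008221.
|∇h| = √(0.01276² + -0.008221²) = 0.01518
Seepage velocity v = K·i/n = 0.29 × 0.01518 / 0.36 = 0.01223 m/day.
t = 300 / 0.01223 = 2.453e+04 days = 67.2 years.

67 years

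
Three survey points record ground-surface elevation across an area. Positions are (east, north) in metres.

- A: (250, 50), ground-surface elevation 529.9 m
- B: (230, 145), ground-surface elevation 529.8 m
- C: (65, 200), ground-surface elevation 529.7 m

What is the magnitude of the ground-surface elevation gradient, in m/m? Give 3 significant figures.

0.00103 m/m

Taking A as reference: B−A = (-20, 95, -0.1); C−A = (-185, 150, -0.2).
Determinant of the coordinate differences = (-20)·150 − (-185)·95 = 14575.
∂z/∂x = [(-0.1)·150 − (-0.2)·95] / 14575 = +0.0002744
∂z/∂y = [(-20)·(-0.2) − (-185)·(-0.1)] / 14575 = -0.0009949
|∇f| = √(0.0002744² + -0.0009949²) = 0.001032 m/m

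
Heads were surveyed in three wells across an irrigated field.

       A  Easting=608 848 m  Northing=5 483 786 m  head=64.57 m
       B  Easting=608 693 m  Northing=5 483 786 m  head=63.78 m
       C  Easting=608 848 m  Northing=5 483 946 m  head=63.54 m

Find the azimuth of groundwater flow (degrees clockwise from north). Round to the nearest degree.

322°

∂h/∂x = (63.78 − 64.57) / (608693 − 608848) = +0.005097
∂h/∂y = (63.54 − 64.57) / (5483946 − 5483786) = -0.006437
Flow direction (−∇h) has components (-0.005097 E, +0.006437 N).
Azimuth = atan2(E, N) = atan2(-0.005097, +0.006437) = 321.6° ≈ 322°.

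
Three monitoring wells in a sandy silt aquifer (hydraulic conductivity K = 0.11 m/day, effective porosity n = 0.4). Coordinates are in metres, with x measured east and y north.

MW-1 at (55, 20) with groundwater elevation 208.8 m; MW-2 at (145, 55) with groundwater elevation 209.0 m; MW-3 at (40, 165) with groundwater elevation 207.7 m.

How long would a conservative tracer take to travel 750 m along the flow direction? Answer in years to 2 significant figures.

Differences from MW-1: to MW-2 (Δx, Δy, Δh) = (90, 35, +0.2); to MW-3 = (-15, 145, -1.1).
Determinant of the coordinate differences = 90·145 − (-15)·35 = 13575.
∂h/∂x = [(+0.2)·145 − (-1.1)·35] / 13575 = +0.004972
∂h/∂y = [90·(-1.1) − (-15)·(+0.2)] / 13575 = -0.007072
|∇h| = √(0.004972² + -0.007072²) = 0.008645
Seepage velocity v = K·i/n = 0.11 × 0.008645 / 0.4 = 0.002377 m/day.
t = 750 / 0.002377 = 3.155e+05 days = 864 years.

860 years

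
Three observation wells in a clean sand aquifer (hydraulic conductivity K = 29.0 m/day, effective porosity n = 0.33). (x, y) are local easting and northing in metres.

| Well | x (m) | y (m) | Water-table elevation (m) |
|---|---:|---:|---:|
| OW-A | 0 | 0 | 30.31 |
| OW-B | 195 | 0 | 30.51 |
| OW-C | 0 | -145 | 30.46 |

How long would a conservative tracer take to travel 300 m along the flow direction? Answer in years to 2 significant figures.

6.4 years

∂h/∂x = (30.51 − 30.31) / (195 − 0) = +0.001026
∂h/∂y = (30.46 − 30.31) / (-145 − 0) = -0.001034
|∇h| = √(0.001026² + -0.001034²) = 0.001457
Seepage velocity v = K·i/n = 29.0 × 0.001457 / 0.33 = 0.128 m/day.
t = 300 / 0.128 = 2344 days = 6.42 years.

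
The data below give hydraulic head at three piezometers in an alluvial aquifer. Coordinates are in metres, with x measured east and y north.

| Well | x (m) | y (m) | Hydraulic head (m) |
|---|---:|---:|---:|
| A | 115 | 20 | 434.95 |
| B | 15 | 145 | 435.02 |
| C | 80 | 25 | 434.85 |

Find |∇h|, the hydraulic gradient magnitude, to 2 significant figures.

Taking A as reference: B−A = (-100, 125, +0.07); C−A = (-35, 5, -0.10).
Determinant of the coordinate differences = (-100)·5 − (-35)·125 = 3875.
∂h/∂x = [(+0.07)·5 − (-0.10)·125] / 3875 = +0.003316
∂h/∂y = [(-100)·(-0.10) − (-35)·(+0.07)] / 3875 = +0.003213
|∇h| = √(0.003316² + 0.003213²) = 0.004617

0.0046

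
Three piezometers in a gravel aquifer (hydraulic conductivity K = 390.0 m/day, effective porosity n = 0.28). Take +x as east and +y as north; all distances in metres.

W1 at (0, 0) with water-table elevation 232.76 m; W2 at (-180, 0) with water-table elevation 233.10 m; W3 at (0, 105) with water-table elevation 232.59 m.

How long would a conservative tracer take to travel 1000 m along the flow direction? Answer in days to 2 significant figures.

290 days

∂h/∂x = (233.10 − 232.76) / (-180 − 0) = -0.001889
∂h/∂y = (232.59 − 232.76) / (105 − 0) = -0.001619
|∇h| = √(-0.001889² + -0.001619²) = 0.002488
Seepage velocity v = K·i/n = 390.0 × 0.002488 / 0.28 = 3.465 m/day.
t = 1000 / 3.465 = 288.6 days.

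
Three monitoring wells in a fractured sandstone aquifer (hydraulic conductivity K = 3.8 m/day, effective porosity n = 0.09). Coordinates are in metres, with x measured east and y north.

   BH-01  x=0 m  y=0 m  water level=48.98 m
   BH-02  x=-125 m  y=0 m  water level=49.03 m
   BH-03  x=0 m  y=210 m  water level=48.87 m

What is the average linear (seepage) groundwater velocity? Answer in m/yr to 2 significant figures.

∂h/∂x = (49.03 − 48.98) / (-125 − 0) = -0.0004000
∂h/∂y = (48.87 − 48.98) / (210 − 0) = -0.0005238
|∇h| = √(-0.0004000² + -0.0005238²) = 0.0006591
Seepage velocity v = K·i/n = 3.8 × 0.0006591 / 0.09 = 0.02783 m/day = 10.16 m/yr.

10 m/yr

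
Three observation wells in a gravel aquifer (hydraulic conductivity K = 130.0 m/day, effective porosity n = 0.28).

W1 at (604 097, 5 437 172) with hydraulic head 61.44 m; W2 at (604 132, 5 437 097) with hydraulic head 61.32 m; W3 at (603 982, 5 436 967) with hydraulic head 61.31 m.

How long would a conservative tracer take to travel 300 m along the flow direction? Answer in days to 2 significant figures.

Three-point gradient (reference W1): Δ to W2 = (35, -75, -0.12), Δ to W3 = (-115, -205, -0.13).
∂h/∂x = -0.0009399, ∂h/∂y = +0.001161 (det = -15800).
|∇h| = √(-0.0009399² + 0.001161²) = 0.001494
Seepage velocity v = K·i/n = 130.0 × 0.001494 / 0.28 = 0.6936 m/day.
t = 300 / 0.6936 = 432.5 days.

430 days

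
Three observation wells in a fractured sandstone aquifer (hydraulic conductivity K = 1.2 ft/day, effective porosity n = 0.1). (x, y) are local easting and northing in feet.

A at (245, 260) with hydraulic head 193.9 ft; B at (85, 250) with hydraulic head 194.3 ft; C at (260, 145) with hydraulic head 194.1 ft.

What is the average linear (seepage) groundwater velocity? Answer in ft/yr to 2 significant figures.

Three-point gradient (reference A): Δ to B = (-160, -10, +0.4), Δ to C = (15, -115, +0.2).
∂h/∂x = -0.002372, ∂h/∂y = -0.002049 (det = 18550).
|∇h| = √(-0.002372² + -0.002049²) = 0.003134
Seepage velocity v = K·i/n = 1.2 × 0.003134 / 0.1 = 0.03761 ft/day = 13.74 ft/yr.

14 ft/yr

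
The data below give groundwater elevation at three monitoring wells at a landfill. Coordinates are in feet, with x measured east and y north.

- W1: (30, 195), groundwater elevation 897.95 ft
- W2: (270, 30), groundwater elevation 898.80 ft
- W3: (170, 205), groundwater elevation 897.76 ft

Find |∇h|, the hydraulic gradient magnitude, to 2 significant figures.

Differences from W1: to W2 (Δx, Δy, Δh) = (240, -165, +0.85); to W3 = (140, 10, -0.19).
Solve a·Δx + b·Δy = Δh: det = 240·10 − 140·(-165) = 25500.
∂h/∂x = [(+0.85)·10 − (-0.19)·(-165)] / 25500 = -0.0008961
∂h/∂y = [240·(-0.19) − 140·(+0.85)] / 25500 = -0.006455
|∇h| = √(-0.0008961² + -0.006455²) = 0.006517

0.0065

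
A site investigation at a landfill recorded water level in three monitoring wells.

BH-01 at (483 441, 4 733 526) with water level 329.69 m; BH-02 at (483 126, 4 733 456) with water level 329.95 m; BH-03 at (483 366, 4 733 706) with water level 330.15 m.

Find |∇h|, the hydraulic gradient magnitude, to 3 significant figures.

0.00239

With h = a·x + b·y + c and BH-01 as origin, the differences give:
  (-315)·a + (-70)·b = +0.26
  (-75)·a + 180·b = +0.46
Eliminate b (×180 and ×(-70), subtract): -61950·a = 79.000 → a = ∂h/∂x = -0.001275
Back-substitute: b = ∂h/∂y = +0.002024.
|∇h| = √(-0.001275² + 0.002024²) = 0.002392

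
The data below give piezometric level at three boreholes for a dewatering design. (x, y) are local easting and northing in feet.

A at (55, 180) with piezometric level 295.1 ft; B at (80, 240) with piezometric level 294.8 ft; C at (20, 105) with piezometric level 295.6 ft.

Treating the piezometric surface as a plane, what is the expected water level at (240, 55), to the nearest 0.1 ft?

287.8 ft

Taking A as reference: B−A = (25, 60, -0.3); C−A = (-35, -75, +0.5).
Solve a·Δx + b·Δy = Δh: det = 25·(-75) − (-35)·60 = 225.
∂h/∂x = [(-0.3)·(-75) − (+0.5)·60] / 225 = -0.03333
∂h/∂y = [25·(+0.5) − (-35)·(-0.3)] / 225 = +0.008889
h(240, 55) = 295.1 + (-0.03333)·(185) + (+0.008889)·(-125) = 295.1 -6.167 -1.111 = 287.822 ft.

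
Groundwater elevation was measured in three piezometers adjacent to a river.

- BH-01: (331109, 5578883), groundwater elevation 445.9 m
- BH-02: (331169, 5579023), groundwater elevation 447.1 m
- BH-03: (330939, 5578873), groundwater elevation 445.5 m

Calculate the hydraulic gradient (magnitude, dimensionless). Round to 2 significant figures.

0.0080

Three-point gradient (reference BH-01): Δ to BH-02 = (60, 140, +1.2), Δ to BH-03 = (-170, -10, -0.4).
∂h/∂x = +0.001897, ∂h/∂y = +0.007759 (det = 23200).
|∇h| = √(0.001897² + 0.007759²) = 0.007988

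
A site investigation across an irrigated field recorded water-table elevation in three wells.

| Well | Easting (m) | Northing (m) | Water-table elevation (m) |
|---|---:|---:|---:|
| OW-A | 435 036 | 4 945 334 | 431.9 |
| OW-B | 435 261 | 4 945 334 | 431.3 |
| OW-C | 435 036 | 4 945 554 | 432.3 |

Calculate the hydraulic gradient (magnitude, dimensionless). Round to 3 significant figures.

∂h/∂x = (431.3 − 431.9) / (435261 − 435036) = -0.002667
∂h/∂y = (432.3 − 431.9) / (4945554 − 4945334) = +0.001818
|∇h| = √(-0.002667² + 0.001818²) = 0.003228

0.00323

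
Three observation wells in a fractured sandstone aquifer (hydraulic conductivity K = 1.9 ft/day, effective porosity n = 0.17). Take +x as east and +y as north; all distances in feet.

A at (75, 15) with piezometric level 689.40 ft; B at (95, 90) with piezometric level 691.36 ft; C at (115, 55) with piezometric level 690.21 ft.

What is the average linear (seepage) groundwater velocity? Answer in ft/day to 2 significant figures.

Taking A as reference: B−A = (20, 75, +1.96); C−A = (40, 40, +0.81).
Determinant of the coordinate differences = 20·40 − 40·75 = -2200.
∂h/∂x = [(+1.96)·40 − (+0.81)·75] / -2200 = -0.008023
∂h/∂y = [20·(+0.81) − 40·(+1.96)] / -2200 = +0.02827
|∇h| = √(-0.008023² + 0.02827²) = 0.02939
Seepage velocity v = K·i/n = 1.9 × 0.02939 / 0.17 = 0.3285 ft/day.

0.33 ft/day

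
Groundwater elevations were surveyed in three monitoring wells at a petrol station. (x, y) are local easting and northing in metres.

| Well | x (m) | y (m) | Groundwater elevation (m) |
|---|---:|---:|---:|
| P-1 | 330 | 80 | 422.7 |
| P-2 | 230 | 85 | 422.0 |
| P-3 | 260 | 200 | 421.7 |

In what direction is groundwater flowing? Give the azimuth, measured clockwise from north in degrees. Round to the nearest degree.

With h = a·x + b·y + c and P-1 as origin, the differences give:
  (-100)·a + 5·b = -0.7
  (-70)·a + 120·b = -1.0
Eliminate b (×120 and ×5, subtract): -11650·a = -79.00 → a = ∂h/∂x = +0.006781
Back-substitute: b = ∂h/∂y = -0.004378.
Flow direction (−∇h) has components (-0.006781 E, +0.004378 N).
Azimuth = atan2(E, N) = atan2(-0.006781, +0.004378) = 302.8° ≈ 303°.

303°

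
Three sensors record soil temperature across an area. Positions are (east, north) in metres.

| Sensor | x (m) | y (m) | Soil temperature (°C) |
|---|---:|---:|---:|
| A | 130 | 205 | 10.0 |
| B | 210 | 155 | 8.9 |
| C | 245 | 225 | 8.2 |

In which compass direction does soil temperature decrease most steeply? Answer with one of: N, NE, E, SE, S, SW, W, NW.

E

With T = a·x + b·y + c and A as origin, the differences give:
  80·a + (-50)·b = -1.1
  115·a + 20·b = -1.8
Eliminate b (×20 and ×(-50), subtract): 7350·a = -112.00 → a = ∂T/∂x = -0.01524
Back-substitute: b = ∂T/∂y = -0.002381.
Steepest decrease is along −∇f = (+0.01524 E, +0.002381 N) → east.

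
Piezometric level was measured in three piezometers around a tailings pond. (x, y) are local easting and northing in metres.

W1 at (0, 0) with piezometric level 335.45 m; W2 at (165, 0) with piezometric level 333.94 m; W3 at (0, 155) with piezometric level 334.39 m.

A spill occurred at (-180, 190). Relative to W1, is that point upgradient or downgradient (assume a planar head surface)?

upgradient

∂h/∂x = (333.94 − 335.45) / (165 − 0) = -0.009152
∂h/∂y = (334.39 − 335.45) / (155 − 0) = -0.006839
Head at (-180, 190) = 335.45 + (-0.009152)·(-180) + (-0.006839)·(190) = 335.80 m.
That is higher than the 335.45 m at W1, so the point is upgradient.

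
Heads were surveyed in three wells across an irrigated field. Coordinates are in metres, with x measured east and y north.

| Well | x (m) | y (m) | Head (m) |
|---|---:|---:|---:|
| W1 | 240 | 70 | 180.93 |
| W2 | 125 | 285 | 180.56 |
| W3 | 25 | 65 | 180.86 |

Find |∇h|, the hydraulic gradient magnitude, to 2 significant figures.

0.0016

With h = a·x + b·y + c and W1 as origin, the differences give:
  (-115)·a + 215·b = -0.37
  (-215)·a + (-5)·b = -0.07
Eliminate b (×(-5) and ×215, subtract): 46800·a = 16.900 → a = ∂h/∂x = +0.0003611
Back-substitute: b = ∂h/∂y = -0.001528.
|∇h| = √(0.0003611² + -0.001528²) = 0.00157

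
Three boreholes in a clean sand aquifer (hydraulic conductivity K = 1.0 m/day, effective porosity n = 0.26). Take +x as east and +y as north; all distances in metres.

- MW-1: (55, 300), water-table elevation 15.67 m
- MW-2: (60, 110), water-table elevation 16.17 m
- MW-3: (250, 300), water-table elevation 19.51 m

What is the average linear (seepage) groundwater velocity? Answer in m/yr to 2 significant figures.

Differences from MW-1: to MW-2 (Δx, Δy, Δh) = (5, -190, +0.50); to MW-3 = (195, 0, +3.84).
Determinant of the coordinate differences = 5·0 − 195·(-190) = 37050.
∂h/∂x = [(+0.50)·0 − (+3.84)·(-190)] / 37050 = +0.01969
∂h/∂y = [5·(+3.84) − 195·(+0.50)] / 37050 = -0.002113
|∇h| = √(0.01969² + -0.002113²) = 0.0198
Seepage velocity v = K·i/n = 1.0 × 0.0198 / 0.26 = 0.07615 m/day = 27.81 m/yr.

28 m/yr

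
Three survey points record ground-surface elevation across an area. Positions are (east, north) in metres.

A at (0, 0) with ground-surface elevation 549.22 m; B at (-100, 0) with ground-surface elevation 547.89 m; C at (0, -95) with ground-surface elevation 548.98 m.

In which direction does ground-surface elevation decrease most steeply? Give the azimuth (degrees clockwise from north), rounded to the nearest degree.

∂z/∂x = (547.89 − 549.22) / (-100 − 0) = +0.01330
∂z/∂y = (548.98 − 549.22) / (-95 − 0) = +0.002526
Steepest decrease is along −∇f: components (-0.01330 E, -0.002526 N).
Azimuth = atan2(-0.01330, -0.002526) = 259.2° ≈ 259°.

259°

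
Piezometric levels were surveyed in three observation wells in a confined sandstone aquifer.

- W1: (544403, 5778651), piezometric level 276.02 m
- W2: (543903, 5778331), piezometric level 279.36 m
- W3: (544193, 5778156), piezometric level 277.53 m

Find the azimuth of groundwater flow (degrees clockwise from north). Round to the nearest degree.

087°

With h = a·x + b·y + c and W1 as origin, the differences give:
  (-500)·a + (-320)·b = +3.34
  (-210)·a + (-495)·b = +1.51
Eliminate b (×(-495) and ×(-320), subtract): 180300·a = -1170.100 → a = ∂h/∂x = -0.006490
Back-substitute: b = ∂h/∂y = -0.0002973.
Flow direction (−∇h) has components (+0.006490 E, +0.0002973 N).
Azimuth = atan2(E, N) = atan2(+0.006490, +0.0002973) = 87.4° ≈ 087°.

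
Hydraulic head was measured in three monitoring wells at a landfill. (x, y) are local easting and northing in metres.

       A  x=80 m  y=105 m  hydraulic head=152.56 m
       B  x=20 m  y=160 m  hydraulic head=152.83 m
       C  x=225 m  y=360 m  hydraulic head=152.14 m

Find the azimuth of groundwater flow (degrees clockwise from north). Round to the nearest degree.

Three-point gradient (reference A): Δ to B = (-60, 55, +0.27), Δ to C = (145, 255, -0.42).
∂h/∂x = -0.003951, ∂h/∂y = +0.0005994 (det = -23275).
Flow direction (−∇h) has components (+0.003951 E, -0.0005994 N).
Azimuth = atan2(E, N) = atan2(+0.003951, -0.0005994) = 98.6° ≈ 099°.

099°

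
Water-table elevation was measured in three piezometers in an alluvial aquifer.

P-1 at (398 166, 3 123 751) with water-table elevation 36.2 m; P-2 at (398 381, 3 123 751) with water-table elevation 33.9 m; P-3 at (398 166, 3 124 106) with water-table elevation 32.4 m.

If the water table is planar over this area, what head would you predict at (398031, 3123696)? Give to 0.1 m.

38.2 m

∂h/∂x = (33.9 − 36.2) / (398381 − 398166) = -0.01070
∂h/∂y = (32.4 − 36.2) / (3124106 − 3123751) = -0.01070
h(398031, 3123696) = 36.2 + (-0.01070)·(-135) + (-0.01070)·(-55) = 36.2 +1.444 +0.589 = 38.233 m.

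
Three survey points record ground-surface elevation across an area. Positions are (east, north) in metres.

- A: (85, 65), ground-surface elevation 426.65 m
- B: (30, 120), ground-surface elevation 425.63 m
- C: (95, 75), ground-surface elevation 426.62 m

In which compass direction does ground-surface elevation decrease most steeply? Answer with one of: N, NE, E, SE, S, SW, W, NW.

With z = a·x + b·y + c and A as origin, the differences give:
  (-55)·a + 55·b = -1.02
  10·a + 10·b = -0.03
Eliminate b (×10 and ×55, subtract): -1100·a = -8.550 → a = ∂z/∂x = +0.007773
Back-substitute: b = ∂z/∂y = -0.01077.
Steepest decrease is along −∇f = (-0.007773 E, +0.01077 N) → northwest.

NW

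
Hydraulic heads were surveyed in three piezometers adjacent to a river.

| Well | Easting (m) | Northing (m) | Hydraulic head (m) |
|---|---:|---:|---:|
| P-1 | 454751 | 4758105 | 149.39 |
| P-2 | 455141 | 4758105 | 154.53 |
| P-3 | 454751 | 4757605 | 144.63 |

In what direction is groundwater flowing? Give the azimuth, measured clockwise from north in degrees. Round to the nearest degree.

∂h/∂x = (154.53 − 149.39) / (455141 − 454751) = +0.01318
∂h/∂y = (144.63 − 149.39) / (4757605 − 4758105) = +0.009520
Flow direction (−∇h) has components (-0.01318 E, -0.009520 N).
Azimuth = atan2(E, N) = atan2(-0.01318, -0.009520) = 234.2° ≈ 234°.

234°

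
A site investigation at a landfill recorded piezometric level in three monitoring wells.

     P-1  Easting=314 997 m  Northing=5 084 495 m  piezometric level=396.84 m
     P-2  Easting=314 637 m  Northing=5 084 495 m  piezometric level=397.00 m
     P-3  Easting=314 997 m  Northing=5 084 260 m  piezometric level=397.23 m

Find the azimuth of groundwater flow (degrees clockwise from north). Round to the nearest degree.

∂h/∂x = (397.00 − 396.84) / (314637 − 314997) = -0.0004444
∂h/∂y = (397.23 − 396.84) / (5084260 − 5084495) = -0.001660
Flow direction (−∇h) has components (+0.0004444 E, +0.001660 N).
Azimuth = atan2(E, N) = atan2(+0.0004444, +0.001660) = 15.0° ≈ 015°.

015°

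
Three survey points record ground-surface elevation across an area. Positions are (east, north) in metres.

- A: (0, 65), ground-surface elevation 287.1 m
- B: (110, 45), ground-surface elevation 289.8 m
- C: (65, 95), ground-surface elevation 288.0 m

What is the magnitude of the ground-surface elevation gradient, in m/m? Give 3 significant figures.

Three-point gradient (reference A): Δ to B = (110, -20, +2.7), Δ to C = (65, 30, +0.9).
∂z/∂x = +0.02152, ∂z/∂y = -0.01663 (det = 4600).
|∇f| = √(0.02152² + -0.01663²) = 0.0272 m/m

0.0272 m/m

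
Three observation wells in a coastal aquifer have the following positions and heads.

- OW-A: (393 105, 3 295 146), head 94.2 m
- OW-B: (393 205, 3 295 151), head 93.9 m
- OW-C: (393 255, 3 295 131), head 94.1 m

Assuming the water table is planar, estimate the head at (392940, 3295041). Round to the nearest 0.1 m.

96.2 m

Taking OW-A as reference: OW-B−OW-A = (100, 5, -0.3); OW-C−OW-A = (150, -15, -0.1).
Solve a·Δx + b·Δy = Δh: det = 100·(-15) − 150·5 = -2250.
∂h/∂x = [(-0.3)·(-15) − (-0.1)·5] / -2250 = -0.002222
∂h/∂y = [100·(-0.1) − 150·(-0.3)] / -2250 = -0.01556
h(392940, 3295041) = 94.2 + (-0.002222)·(-165) + (-0.01556)·(-105) = 94.2 +0.367 +1.633 = 96.200 m.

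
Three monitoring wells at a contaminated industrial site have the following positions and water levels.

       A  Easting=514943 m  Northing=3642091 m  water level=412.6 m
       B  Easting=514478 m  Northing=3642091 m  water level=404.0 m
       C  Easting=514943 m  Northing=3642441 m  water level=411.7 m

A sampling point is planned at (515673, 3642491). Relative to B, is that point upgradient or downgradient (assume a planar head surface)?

∂h/∂x = (404.0 − 412.6) / (514478 − 514943) = +0.01849
∂h/∂y = (411.7 − 412.6) / (3642441 − 3642091) = -0.002571
Head at (515673, 3642491) = 412.6 + (+0.01849)·(730) + (-0.002571)·(400) = 425.07 m.
That is higher than the 404.0 m at B, so the point is upgradient.

upgradient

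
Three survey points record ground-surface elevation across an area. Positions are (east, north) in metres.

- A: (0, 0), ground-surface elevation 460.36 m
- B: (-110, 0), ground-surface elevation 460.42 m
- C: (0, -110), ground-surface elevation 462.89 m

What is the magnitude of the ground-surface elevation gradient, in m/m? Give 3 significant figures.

∂z/∂x = (460.42 − 460.36) / (-110 − 0) = -0.0005455
∂z/∂y = (462.89 − 460.36) / (-110 − 0) = -0.02300
|∇f| = √(-0.0005455² + -0.02300²) = 0.02301 m/m

0.0230 m/m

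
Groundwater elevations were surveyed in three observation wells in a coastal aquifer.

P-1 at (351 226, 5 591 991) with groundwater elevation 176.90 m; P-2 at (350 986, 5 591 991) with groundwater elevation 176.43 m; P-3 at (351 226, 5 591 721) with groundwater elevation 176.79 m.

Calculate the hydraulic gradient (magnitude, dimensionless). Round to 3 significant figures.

∂h/∂x = (176.43 − 176.90) / (350986 − 351226) = +0.001958
∂h/∂y = (176.79 − 176.90) / (5591721 − 5591991) = +0.0004074
|∇h| = √(0.001958² + 0.0004074²) = 0.002

0.00200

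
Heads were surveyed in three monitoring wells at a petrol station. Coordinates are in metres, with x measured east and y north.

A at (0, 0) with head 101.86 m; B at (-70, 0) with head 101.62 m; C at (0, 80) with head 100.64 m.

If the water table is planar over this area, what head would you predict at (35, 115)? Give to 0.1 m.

100.2 m

∂h/∂x = (101.62 − 101.86) / (-70 − 0) = +0.003429
∂h/∂y = (100.64 − 101.86) / (80 − 0) = -0.01525
h(35, 115) = 101.86 + (+0.003429)·(35) + (-0.01525)·(115) = 101.86 +0.120 -1.754 = 100.226 m.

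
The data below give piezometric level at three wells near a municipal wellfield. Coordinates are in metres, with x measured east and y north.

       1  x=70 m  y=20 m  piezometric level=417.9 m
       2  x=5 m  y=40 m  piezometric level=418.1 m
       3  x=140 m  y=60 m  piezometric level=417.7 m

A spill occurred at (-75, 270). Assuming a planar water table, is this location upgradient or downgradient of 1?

upgradient

Taking 1 as reference: 2−1 = (-65, 20, +0.2); 3−1 = (70, 40, -0.2).
Determinant of the coordinate differences = (-65)·40 − 70·20 = -4000.
∂h/∂x = [(+0.2)·40 − (-0.2)·20] / -4000 = -0.003000
∂h/∂y = [(-65)·(-0.2) − 70·(+0.2)] / -4000 = +0.0002500
Head at (-75, 270) = 417.9 + (-0.003000)·(-145) + (+0.0002500)·(250) = 418.40 m.
That is higher than the 417.9 m at 1, so the point is upgradient.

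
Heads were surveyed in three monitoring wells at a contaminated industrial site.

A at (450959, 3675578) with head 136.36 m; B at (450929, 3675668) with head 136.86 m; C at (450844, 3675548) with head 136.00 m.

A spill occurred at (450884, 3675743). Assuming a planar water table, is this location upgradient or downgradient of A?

upgradient

With h = a·x + b·y + c and A as origin, the differences give:
  (-30)·a + 90·b = +0.50
  (-115)·a + (-30)·b = -0.36
Eliminate b (×(-30) and ×90, subtract): 11250·a = 17.400 → a = ∂h/∂x = +0.001547
Back-substitute: b = ∂h/∂y = +0.006071.
Head at (450884, 3675743) = 136.36 + (+0.001547)·(-75) + (+0.006071)·(165) = 137.25 m.
That is higher than the 136.36 m at A, so the point is upgradient.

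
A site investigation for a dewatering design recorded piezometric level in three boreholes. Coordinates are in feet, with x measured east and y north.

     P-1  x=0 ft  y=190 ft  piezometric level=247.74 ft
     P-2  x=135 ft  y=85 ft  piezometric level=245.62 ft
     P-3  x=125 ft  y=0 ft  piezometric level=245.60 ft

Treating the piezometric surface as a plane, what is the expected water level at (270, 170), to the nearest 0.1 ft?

With h = a·x + b·y + c and P-1 as origin, the differences give:
  135·a + (-105)·b = -2.12
  125·a + (-190)·b = -2.14
Eliminate b (×(-190) and ×(-105), subtract): -12525·a = 178.100 → a = ∂h/∂x = -0.01422
Back-substitute: b = ∂h/∂y = +0.001908.
h(270, 170) = 247.74 + (-0.01422)·(270) + (+0.001908)·(-20) = 247.74 -3.839 -0.038 = 243.863 ft.

243.9 ft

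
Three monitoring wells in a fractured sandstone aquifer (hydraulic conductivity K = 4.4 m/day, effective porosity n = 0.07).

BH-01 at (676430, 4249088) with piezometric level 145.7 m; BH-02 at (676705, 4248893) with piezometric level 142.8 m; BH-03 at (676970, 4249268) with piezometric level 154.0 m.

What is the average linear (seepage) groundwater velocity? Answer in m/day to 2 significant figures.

With h = a·x + b·y + c and BH-01 as origin, the differences give:
  275·a + (-195)·b = -2.9
  540·a + 180·b = +8.3
Eliminate b (×180 and ×(-195), subtract): 154800·a = 1096.50 → a = ∂h/∂x = +0.007083
Back-substitute: b = ∂h/∂y = +0.02486.
|∇h| = √(0.007083² + 0.02486²) = 0.02585
Seepage velocity v = K·i/n = 4.4 × 0.02585 / 0.07 = 1.625 m/day.

1.6 m/day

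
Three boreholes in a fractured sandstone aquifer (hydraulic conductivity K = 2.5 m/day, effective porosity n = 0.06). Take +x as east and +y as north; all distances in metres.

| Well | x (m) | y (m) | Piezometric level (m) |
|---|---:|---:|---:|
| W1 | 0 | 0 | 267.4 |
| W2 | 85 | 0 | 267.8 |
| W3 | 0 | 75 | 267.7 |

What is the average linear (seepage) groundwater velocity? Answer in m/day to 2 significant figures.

0.26 m/day

∂h/∂x = (267.8 − 267.4) / (85 − 0) = +0.004706
∂h/∂y = (267.7 − 267.4) / (75 − 0) = +0.004000
|∇h| = √(0.004706² + 0.004000²) = 0.006176
Seepage velocity v = K·i/n = 2.5 × 0.006176 / 0.06 = 0.2573 m/day.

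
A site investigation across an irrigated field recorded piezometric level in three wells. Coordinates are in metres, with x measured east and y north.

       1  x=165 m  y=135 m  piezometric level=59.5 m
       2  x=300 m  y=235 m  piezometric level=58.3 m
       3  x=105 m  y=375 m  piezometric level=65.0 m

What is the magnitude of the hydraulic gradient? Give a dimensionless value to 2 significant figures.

0.028

Differences from 1: to 2 (Δx, Δy, Δh) = (135, 100, -1.2); to 3 = (-60, 240, +5.5).
Solve a·Δx + b·Δy = Δh: det = 135·240 − (-60)·100 = 38400.
∂h/∂x = [(-1.2)·240 − (+5.5)·100] / 38400 = -0.02182
∂h/∂y = [135·(+5.5) − (-60)·(-1.2)] / 38400 = +0.01746
|∇h| = √(-0.02182² + 0.01746²) = 0.02795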